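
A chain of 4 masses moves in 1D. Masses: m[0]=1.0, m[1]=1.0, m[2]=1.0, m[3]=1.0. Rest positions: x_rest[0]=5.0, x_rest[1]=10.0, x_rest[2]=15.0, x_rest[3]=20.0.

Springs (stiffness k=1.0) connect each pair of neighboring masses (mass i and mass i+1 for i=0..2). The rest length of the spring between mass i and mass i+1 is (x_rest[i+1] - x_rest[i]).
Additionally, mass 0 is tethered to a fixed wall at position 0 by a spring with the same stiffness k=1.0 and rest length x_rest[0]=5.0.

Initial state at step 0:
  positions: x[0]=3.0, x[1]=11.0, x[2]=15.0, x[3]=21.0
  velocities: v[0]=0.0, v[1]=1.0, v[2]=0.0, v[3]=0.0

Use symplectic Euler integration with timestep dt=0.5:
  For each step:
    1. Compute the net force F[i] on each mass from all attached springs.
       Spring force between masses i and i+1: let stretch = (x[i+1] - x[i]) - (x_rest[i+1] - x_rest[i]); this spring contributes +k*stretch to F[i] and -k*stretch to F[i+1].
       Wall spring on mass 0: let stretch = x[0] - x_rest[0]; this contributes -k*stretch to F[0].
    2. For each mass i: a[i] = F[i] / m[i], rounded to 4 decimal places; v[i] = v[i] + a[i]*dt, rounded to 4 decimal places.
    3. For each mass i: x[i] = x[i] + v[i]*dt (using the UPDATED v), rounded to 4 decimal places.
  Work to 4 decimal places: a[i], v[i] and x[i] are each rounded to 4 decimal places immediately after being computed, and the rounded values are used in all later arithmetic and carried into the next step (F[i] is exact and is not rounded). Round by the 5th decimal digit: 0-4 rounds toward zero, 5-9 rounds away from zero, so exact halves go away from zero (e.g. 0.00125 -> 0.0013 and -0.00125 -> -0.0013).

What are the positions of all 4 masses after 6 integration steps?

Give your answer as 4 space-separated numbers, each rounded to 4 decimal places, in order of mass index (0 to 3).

Answer: 5.0493 12.5499 14.9056 20.4421

Derivation:
Step 0: x=[3.0000 11.0000 15.0000 21.0000] v=[0.0000 1.0000 0.0000 0.0000]
Step 1: x=[4.2500 10.5000 15.5000 20.7500] v=[2.5000 -1.0000 1.0000 -0.5000]
Step 2: x=[6.0000 9.6875 16.0625 20.4375] v=[3.5000 -1.6250 1.1250 -0.6250]
Step 3: x=[7.1719 9.5469 16.1250 20.2813] v=[2.3438 -0.2813 0.1250 -0.3125]
Step 4: x=[7.1446 10.4571 15.5821 20.3360] v=[-0.0547 1.8203 -1.0859 0.1094]
Step 5: x=[6.1592 11.8204 14.9464 20.4523] v=[-1.9708 2.7266 -1.2715 0.2325]
Step 6: x=[5.0493 12.5499 14.9056 20.4421] v=[-2.2198 1.4590 -0.0816 -0.0205]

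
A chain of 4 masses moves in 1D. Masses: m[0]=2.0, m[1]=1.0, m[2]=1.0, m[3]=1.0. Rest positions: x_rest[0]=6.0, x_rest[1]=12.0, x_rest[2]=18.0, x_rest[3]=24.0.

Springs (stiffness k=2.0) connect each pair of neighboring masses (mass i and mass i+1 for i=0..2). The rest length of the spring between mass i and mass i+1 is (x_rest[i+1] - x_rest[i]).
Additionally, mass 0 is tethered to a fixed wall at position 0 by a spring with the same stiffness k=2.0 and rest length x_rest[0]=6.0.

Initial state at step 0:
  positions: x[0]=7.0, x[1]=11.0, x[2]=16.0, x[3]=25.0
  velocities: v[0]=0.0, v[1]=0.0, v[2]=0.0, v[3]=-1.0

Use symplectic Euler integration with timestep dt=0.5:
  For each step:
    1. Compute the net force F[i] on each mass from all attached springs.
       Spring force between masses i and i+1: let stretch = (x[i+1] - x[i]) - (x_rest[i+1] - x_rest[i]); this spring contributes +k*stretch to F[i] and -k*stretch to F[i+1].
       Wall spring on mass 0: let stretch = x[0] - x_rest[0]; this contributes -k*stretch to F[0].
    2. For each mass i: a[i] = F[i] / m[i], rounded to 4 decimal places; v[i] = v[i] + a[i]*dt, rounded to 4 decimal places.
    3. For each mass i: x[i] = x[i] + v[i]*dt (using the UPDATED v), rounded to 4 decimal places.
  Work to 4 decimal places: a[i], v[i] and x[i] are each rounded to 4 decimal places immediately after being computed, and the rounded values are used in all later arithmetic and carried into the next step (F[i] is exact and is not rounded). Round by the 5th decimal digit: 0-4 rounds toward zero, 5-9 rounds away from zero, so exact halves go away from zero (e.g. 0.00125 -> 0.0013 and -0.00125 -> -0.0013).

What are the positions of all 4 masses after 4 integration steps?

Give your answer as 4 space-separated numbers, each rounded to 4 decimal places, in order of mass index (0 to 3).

Answer: 5.2657 12.2969 16.6875 23.4688

Derivation:
Step 0: x=[7.0000 11.0000 16.0000 25.0000] v=[0.0000 0.0000 0.0000 -1.0000]
Step 1: x=[6.2500 11.5000 18.0000 23.0000] v=[-1.5000 1.0000 4.0000 -4.0000]
Step 2: x=[5.2500 12.6250 19.2500 21.5000] v=[-2.0000 2.2500 2.5000 -3.0000]
Step 3: x=[4.7813 13.3750 18.3125 21.8750] v=[-0.9375 1.5000 -1.8750 0.7500]
Step 4: x=[5.2657 12.2969 16.6875 23.4688] v=[0.9687 -2.1562 -3.2500 3.1875]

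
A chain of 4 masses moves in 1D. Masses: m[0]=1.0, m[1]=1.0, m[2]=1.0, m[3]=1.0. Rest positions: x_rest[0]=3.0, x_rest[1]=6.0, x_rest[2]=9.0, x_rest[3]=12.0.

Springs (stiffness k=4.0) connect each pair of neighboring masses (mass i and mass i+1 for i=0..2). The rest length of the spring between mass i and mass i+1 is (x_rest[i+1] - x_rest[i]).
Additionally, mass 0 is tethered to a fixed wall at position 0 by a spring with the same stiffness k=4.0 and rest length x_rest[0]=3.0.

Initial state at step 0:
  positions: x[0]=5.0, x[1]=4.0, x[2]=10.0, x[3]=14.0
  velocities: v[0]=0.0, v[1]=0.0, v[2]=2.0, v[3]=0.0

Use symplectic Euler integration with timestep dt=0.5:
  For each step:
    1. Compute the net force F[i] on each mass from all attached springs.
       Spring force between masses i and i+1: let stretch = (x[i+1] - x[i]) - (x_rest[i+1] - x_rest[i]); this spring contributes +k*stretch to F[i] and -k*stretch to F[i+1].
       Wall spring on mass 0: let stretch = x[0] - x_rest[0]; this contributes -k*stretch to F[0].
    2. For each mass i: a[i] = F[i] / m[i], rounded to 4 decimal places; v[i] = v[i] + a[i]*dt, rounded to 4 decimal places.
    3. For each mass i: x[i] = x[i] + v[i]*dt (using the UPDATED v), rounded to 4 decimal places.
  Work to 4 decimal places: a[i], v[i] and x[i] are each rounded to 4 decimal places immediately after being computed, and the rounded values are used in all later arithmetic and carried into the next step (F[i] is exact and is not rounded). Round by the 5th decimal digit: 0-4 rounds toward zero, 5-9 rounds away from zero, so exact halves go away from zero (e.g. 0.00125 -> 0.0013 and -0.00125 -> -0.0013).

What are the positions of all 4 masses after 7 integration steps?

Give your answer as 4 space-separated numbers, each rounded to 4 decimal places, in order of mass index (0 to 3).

Step 0: x=[5.0000 4.0000 10.0000 14.0000] v=[0.0000 0.0000 2.0000 0.0000]
Step 1: x=[-1.0000 11.0000 9.0000 13.0000] v=[-12.0000 14.0000 -2.0000 -2.0000]
Step 2: x=[6.0000 4.0000 14.0000 11.0000] v=[14.0000 -14.0000 10.0000 -4.0000]
Step 3: x=[5.0000 9.0000 6.0000 15.0000] v=[-2.0000 10.0000 -16.0000 8.0000]
Step 4: x=[3.0000 7.0000 10.0000 13.0000] v=[-4.0000 -4.0000 8.0000 -4.0000]
Step 5: x=[2.0000 4.0000 14.0000 11.0000] v=[-2.0000 -6.0000 8.0000 -4.0000]
Step 6: x=[1.0000 9.0000 5.0000 15.0000] v=[-2.0000 10.0000 -18.0000 8.0000]
Step 7: x=[7.0000 2.0000 10.0000 12.0000] v=[12.0000 -14.0000 10.0000 -6.0000]

Answer: 7.0000 2.0000 10.0000 12.0000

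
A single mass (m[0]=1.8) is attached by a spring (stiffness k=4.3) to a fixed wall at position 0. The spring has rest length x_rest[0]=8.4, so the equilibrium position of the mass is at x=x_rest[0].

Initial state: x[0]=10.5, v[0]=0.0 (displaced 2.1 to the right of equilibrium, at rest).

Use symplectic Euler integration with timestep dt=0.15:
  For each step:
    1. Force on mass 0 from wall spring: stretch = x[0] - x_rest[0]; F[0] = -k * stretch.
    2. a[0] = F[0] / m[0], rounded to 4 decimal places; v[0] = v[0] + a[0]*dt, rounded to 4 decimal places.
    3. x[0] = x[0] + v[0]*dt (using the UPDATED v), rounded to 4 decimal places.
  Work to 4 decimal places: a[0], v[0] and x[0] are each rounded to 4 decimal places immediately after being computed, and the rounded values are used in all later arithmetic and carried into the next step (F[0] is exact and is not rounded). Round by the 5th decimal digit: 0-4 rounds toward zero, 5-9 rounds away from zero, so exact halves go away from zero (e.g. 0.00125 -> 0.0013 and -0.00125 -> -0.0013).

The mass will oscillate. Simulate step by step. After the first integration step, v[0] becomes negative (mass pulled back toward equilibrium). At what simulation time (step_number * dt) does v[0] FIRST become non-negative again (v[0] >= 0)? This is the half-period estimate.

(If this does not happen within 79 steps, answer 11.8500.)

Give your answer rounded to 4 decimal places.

Step 0: x=[10.5000] v=[0.0000]
Step 1: x=[10.3871] v=[-0.7525]
Step 2: x=[10.1674] v=[-1.4646]
Step 3: x=[9.8527] v=[-2.0979]
Step 4: x=[9.4599] v=[-2.6184]
Step 5: x=[9.0102] v=[-2.9982]
Step 6: x=[8.5277] v=[-3.2169]
Step 7: x=[8.0383] v=[-3.2627]
Step 8: x=[7.5683] v=[-3.1331]
Step 9: x=[7.1430] v=[-2.8351]
Step 10: x=[6.7853] v=[-2.3847]
Step 11: x=[6.5144] v=[-1.8061]
Step 12: x=[6.3448] v=[-1.1304]
Step 13: x=[6.2857] v=[-0.3940]
Step 14: x=[6.3402] v=[0.3636]
First v>=0 after going negative at step 14, time=2.1000

Answer: 2.1000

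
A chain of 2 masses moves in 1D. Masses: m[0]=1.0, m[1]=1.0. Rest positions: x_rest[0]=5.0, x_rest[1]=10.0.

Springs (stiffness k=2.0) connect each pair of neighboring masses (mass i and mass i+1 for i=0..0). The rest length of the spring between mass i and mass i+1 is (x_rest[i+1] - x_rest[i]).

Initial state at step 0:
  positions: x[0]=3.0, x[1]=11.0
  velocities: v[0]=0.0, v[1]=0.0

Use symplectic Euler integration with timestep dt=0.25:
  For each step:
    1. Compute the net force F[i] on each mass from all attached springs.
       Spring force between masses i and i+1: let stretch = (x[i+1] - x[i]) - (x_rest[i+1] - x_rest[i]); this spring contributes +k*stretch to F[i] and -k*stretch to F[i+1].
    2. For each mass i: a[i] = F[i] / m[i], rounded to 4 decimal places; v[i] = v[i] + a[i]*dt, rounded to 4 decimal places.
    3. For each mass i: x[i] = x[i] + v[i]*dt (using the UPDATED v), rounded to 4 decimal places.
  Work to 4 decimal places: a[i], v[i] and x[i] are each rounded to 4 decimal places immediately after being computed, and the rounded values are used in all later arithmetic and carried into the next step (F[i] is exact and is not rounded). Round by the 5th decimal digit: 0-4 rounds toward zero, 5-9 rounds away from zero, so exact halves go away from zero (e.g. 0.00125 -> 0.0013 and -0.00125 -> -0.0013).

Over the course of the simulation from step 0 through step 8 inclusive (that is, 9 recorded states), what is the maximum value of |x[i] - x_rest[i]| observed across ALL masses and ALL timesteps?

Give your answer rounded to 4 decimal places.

Step 0: x=[3.0000 11.0000] v=[0.0000 0.0000]
Step 1: x=[3.3750 10.6250] v=[1.5000 -1.5000]
Step 2: x=[4.0313 9.9688] v=[2.6250 -2.6250]
Step 3: x=[4.8048 9.1954] v=[3.0938 -3.0938]
Step 4: x=[5.5021 8.4981] v=[2.7891 -2.7891]
Step 5: x=[5.9489 8.0513] v=[1.7871 -1.7871]
Step 6: x=[6.0335 7.9667] v=[0.3383 -0.3383]
Step 7: x=[5.7347 8.2655] v=[-1.1951 1.1951]
Step 8: x=[5.1273 8.8729] v=[-2.4297 2.4297]
Max displacement = 2.0333

Answer: 2.0333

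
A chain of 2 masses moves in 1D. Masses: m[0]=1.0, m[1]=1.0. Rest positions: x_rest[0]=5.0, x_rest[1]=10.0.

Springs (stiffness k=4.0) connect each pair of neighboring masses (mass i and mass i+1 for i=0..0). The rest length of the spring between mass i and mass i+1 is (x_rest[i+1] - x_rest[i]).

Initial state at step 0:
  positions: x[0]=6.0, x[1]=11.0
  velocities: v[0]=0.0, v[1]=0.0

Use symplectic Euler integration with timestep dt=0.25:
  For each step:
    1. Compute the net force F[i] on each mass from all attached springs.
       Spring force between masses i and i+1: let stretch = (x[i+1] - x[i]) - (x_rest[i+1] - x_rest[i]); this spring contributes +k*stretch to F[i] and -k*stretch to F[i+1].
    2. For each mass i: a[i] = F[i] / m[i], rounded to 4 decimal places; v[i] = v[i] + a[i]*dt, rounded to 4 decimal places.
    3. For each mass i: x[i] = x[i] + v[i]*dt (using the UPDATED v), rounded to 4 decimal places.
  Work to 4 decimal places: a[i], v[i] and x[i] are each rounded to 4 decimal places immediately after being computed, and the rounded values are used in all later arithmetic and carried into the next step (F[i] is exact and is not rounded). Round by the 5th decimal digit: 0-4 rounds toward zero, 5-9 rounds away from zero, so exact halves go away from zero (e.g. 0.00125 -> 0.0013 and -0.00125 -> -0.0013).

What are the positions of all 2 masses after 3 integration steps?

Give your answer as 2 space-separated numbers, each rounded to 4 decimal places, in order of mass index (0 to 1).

Answer: 6.0000 11.0000

Derivation:
Step 0: x=[6.0000 11.0000] v=[0.0000 0.0000]
Step 1: x=[6.0000 11.0000] v=[0.0000 0.0000]
Step 2: x=[6.0000 11.0000] v=[0.0000 0.0000]
Step 3: x=[6.0000 11.0000] v=[0.0000 0.0000]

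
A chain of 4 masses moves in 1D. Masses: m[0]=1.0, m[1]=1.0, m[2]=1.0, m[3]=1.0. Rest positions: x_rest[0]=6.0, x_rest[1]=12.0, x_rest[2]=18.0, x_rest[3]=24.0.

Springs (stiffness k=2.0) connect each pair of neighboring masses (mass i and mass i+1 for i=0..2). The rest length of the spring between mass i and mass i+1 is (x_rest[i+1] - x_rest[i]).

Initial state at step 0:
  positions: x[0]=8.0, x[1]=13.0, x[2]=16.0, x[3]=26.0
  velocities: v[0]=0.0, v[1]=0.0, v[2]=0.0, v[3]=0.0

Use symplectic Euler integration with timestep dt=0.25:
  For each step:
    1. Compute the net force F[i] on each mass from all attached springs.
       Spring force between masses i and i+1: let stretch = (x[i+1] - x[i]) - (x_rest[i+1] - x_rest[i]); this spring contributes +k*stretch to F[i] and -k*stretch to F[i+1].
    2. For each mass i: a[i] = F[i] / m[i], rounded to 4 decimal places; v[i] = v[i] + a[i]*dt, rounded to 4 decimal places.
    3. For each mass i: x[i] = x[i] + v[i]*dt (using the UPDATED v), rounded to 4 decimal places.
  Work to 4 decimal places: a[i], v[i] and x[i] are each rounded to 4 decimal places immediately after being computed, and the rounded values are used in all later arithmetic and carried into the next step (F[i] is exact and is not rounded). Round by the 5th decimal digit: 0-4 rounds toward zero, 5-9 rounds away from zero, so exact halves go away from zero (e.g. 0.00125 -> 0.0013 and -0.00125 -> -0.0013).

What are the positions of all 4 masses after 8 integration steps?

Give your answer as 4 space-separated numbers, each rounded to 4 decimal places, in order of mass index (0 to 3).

Answer: 5.4133 14.2213 18.3243 25.0415

Derivation:
Step 0: x=[8.0000 13.0000 16.0000 26.0000] v=[0.0000 0.0000 0.0000 0.0000]
Step 1: x=[7.8750 12.7500 16.8750 25.5000] v=[-0.5000 -1.0000 3.5000 -2.0000]
Step 2: x=[7.6094 12.4063 18.3125 24.6719] v=[-1.0625 -1.3750 5.7500 -3.3125]
Step 3: x=[7.1934 12.2012 19.8067 23.7989] v=[-1.6641 -0.8204 5.9766 -3.4922]
Step 4: x=[6.6534 12.3208 20.8492 23.1768] v=[-2.1602 0.4785 4.1700 -2.4883]
Step 5: x=[6.0718 12.7981 21.1166 23.0138] v=[-2.3265 1.9090 1.0696 -0.6521]
Step 6: x=[5.5810 13.4744 20.5813 23.3636] v=[-1.9634 2.7051 -2.1411 1.3993]
Step 7: x=[5.3268 14.0524 19.5055 24.1157] v=[-1.0167 2.3119 -4.3034 3.0082]
Step 8: x=[5.4133 14.2213 18.3243 25.0415] v=[0.3461 0.6757 -4.7249 3.7031]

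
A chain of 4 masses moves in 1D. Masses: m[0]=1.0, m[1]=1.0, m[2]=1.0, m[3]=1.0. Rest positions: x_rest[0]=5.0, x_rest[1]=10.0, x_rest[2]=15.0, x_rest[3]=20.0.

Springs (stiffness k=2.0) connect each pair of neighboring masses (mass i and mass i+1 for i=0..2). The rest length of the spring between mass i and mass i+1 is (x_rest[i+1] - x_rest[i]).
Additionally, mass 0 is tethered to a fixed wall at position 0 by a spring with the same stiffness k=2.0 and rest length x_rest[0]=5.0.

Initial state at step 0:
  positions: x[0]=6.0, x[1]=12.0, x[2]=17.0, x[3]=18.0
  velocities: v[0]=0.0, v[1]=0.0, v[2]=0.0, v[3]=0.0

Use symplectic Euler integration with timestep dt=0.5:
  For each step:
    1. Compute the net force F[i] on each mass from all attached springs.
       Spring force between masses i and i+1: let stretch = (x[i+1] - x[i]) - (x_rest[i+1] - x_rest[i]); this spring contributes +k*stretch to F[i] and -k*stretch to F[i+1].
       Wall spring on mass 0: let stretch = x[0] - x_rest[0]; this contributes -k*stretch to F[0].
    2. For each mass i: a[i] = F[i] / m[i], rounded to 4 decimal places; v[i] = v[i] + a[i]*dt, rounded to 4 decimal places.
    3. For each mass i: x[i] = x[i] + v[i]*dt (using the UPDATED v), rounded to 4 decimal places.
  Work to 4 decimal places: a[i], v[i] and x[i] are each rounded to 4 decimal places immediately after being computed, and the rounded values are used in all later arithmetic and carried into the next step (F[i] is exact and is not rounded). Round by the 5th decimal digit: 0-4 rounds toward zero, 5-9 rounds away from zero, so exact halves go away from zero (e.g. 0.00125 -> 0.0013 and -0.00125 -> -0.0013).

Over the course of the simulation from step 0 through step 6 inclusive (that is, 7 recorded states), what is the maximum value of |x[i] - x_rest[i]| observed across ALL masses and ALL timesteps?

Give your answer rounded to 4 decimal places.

Step 0: x=[6.0000 12.0000 17.0000 18.0000] v=[0.0000 0.0000 0.0000 0.0000]
Step 1: x=[6.0000 11.5000 15.0000 20.0000] v=[0.0000 -1.0000 -4.0000 4.0000]
Step 2: x=[5.7500 10.0000 13.7500 22.0000] v=[-0.5000 -3.0000 -2.5000 4.0000]
Step 3: x=[4.7500 8.2500 14.7500 22.3750] v=[-2.0000 -3.5000 2.0000 0.7500]
Step 4: x=[3.1250 8.0000 16.3125 21.4375] v=[-3.2500 -0.5000 3.1250 -1.8750]
Step 5: x=[2.3750 9.4688 16.2813 20.4375] v=[-1.5000 2.9375 -0.0625 -2.0000]
Step 6: x=[3.9844 10.7969 14.9219 19.8594] v=[3.2188 2.6562 -2.7188 -1.1562]
Max displacement = 2.6250

Answer: 2.6250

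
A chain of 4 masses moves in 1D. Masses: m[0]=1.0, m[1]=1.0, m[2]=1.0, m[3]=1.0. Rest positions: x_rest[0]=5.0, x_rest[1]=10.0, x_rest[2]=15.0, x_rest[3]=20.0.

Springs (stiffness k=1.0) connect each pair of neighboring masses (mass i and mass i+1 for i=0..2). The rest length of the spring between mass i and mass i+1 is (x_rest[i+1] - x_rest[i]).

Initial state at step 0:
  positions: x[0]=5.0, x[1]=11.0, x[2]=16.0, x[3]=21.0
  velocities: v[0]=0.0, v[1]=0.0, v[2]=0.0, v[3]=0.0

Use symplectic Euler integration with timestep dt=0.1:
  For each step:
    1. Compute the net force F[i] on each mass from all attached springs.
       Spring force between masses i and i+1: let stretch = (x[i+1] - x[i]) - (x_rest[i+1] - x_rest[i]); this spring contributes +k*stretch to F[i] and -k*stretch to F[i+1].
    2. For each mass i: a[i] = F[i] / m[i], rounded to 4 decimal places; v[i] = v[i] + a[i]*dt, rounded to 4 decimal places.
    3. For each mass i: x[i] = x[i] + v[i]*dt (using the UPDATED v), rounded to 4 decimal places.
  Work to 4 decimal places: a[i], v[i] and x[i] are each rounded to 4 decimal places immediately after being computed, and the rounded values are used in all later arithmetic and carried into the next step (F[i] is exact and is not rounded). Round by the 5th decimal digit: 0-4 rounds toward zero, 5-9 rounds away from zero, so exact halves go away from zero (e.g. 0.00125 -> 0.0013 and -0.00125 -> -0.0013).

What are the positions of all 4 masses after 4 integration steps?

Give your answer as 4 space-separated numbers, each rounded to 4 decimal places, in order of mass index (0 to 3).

Answer: 5.0970 10.9044 15.9985 21.0000

Derivation:
Step 0: x=[5.0000 11.0000 16.0000 21.0000] v=[0.0000 0.0000 0.0000 0.0000]
Step 1: x=[5.0100 10.9900 16.0000 21.0000] v=[0.1000 -0.1000 0.0000 0.0000]
Step 2: x=[5.0298 10.9703 15.9999 21.0000] v=[0.1980 -0.1970 -0.0010 0.0000]
Step 3: x=[5.0590 10.9415 15.9995 21.0000] v=[0.2921 -0.2881 -0.0040 0.0000]
Step 4: x=[5.0970 10.9044 15.9985 21.0000] v=[0.3804 -0.3706 -0.0098 -0.0001]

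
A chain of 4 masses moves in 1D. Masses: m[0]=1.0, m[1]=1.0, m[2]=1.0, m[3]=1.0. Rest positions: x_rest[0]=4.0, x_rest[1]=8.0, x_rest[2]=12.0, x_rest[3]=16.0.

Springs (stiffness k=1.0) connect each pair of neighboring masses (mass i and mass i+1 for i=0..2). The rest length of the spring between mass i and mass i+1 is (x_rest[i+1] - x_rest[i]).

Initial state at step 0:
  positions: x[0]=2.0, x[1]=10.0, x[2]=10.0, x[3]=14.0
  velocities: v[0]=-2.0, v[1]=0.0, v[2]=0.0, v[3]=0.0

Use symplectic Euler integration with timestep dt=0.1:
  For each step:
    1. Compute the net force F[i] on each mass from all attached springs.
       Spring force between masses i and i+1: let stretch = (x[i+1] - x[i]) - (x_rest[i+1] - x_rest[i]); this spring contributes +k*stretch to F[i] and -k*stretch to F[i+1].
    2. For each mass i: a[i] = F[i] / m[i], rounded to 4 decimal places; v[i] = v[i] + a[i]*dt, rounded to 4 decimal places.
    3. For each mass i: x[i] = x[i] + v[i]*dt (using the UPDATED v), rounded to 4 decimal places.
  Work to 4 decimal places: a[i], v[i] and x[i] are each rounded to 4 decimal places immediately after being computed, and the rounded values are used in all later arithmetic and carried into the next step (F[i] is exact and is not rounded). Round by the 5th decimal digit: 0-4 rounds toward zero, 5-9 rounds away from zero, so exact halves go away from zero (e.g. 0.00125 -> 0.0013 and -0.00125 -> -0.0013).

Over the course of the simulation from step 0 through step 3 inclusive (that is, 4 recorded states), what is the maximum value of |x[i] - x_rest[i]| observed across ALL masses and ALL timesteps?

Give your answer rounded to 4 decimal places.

Step 0: x=[2.0000 10.0000 10.0000 14.0000] v=[-2.0000 0.0000 0.0000 0.0000]
Step 1: x=[1.8400 9.9200 10.0400 14.0000] v=[-1.6000 -0.8000 0.4000 0.0000]
Step 2: x=[1.7208 9.7604 10.1184 14.0004] v=[-1.1920 -1.5960 0.7840 0.0040]
Step 3: x=[1.6420 9.5240 10.2320 14.0020] v=[-0.7880 -2.3642 1.1364 0.0158]
Max displacement = 2.3580

Answer: 2.3580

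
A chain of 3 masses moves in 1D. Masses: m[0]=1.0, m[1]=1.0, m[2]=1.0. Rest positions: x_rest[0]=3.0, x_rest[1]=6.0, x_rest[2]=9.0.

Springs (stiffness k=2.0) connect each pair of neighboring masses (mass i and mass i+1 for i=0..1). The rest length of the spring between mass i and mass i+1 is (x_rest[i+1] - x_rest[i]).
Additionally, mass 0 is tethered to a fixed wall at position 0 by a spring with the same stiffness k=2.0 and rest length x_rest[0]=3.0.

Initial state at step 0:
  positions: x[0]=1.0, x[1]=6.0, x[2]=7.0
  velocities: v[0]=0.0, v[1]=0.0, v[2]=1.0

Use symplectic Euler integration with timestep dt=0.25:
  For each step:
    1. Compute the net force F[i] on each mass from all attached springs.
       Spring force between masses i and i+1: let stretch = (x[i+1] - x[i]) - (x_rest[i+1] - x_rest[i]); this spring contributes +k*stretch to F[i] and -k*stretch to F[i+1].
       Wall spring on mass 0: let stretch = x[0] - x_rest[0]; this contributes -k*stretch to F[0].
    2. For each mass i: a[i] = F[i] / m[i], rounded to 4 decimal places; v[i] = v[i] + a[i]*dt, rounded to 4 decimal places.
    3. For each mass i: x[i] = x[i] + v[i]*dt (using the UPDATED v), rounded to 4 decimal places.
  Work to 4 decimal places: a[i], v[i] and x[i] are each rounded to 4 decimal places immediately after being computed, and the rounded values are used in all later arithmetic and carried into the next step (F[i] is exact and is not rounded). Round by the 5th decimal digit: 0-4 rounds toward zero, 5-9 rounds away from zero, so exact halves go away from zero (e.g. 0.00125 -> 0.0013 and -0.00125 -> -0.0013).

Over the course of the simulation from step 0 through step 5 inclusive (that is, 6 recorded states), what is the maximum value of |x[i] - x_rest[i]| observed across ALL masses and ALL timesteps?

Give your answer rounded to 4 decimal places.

Answer: 2.0645

Derivation:
Step 0: x=[1.0000 6.0000 7.0000] v=[0.0000 0.0000 1.0000]
Step 1: x=[1.5000 5.5000 7.5000] v=[2.0000 -2.0000 2.0000]
Step 2: x=[2.3125 4.7500 8.1250] v=[3.2500 -3.0000 2.5000]
Step 3: x=[3.1406 4.1172 8.7031] v=[3.3125 -2.5313 2.3125]
Step 4: x=[3.6982 3.9355 9.0830] v=[2.2305 -0.7267 1.5196]
Step 5: x=[3.8232 4.3676 9.1945] v=[0.5001 1.7284 0.4459]
Max displacement = 2.0645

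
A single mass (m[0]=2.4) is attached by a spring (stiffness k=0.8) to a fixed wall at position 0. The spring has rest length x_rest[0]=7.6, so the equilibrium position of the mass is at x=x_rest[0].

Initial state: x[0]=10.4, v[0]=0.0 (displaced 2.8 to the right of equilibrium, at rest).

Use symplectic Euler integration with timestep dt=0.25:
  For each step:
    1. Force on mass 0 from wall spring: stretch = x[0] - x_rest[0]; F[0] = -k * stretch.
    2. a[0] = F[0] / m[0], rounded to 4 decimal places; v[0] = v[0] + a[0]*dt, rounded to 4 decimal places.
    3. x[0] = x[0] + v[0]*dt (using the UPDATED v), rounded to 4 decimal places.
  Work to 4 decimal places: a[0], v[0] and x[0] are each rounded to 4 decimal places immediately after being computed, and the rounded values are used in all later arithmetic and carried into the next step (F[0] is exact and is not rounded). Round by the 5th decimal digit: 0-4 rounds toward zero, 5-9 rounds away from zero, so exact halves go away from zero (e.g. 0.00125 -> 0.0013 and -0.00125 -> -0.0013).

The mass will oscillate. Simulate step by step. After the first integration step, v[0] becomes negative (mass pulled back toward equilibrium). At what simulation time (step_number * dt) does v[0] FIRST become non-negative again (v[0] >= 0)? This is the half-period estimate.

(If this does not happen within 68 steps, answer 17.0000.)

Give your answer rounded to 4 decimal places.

Step 0: x=[10.4000] v=[0.0000]
Step 1: x=[10.3417] v=[-0.2333]
Step 2: x=[10.2263] v=[-0.4618]
Step 3: x=[10.0561] v=[-0.6807]
Step 4: x=[9.8348] v=[-0.8854]
Step 5: x=[9.5669] v=[-1.0716]
Step 6: x=[9.2580] v=[-1.2355]
Step 7: x=[8.9146] v=[-1.3737]
Step 8: x=[8.5438] v=[-1.4833]
Step 9: x=[8.1533] v=[-1.5620]
Step 10: x=[7.7513] v=[-1.6081]
Step 11: x=[7.3461] v=[-1.6207]
Step 12: x=[6.9462] v=[-1.5996]
Step 13: x=[6.5599] v=[-1.5451]
Step 14: x=[6.1953] v=[-1.4584]
Step 15: x=[5.8600] v=[-1.3414]
Step 16: x=[5.5609] v=[-1.1964]
Step 17: x=[5.3043] v=[-1.0265]
Step 18: x=[5.0955] v=[-0.8352]
Step 19: x=[4.9389] v=[-0.6265]
Step 20: x=[4.8377] v=[-0.4048]
Step 21: x=[4.7941] v=[-0.1746]
Step 22: x=[4.8089] v=[0.0592]
First v>=0 after going negative at step 22, time=5.5000

Answer: 5.5000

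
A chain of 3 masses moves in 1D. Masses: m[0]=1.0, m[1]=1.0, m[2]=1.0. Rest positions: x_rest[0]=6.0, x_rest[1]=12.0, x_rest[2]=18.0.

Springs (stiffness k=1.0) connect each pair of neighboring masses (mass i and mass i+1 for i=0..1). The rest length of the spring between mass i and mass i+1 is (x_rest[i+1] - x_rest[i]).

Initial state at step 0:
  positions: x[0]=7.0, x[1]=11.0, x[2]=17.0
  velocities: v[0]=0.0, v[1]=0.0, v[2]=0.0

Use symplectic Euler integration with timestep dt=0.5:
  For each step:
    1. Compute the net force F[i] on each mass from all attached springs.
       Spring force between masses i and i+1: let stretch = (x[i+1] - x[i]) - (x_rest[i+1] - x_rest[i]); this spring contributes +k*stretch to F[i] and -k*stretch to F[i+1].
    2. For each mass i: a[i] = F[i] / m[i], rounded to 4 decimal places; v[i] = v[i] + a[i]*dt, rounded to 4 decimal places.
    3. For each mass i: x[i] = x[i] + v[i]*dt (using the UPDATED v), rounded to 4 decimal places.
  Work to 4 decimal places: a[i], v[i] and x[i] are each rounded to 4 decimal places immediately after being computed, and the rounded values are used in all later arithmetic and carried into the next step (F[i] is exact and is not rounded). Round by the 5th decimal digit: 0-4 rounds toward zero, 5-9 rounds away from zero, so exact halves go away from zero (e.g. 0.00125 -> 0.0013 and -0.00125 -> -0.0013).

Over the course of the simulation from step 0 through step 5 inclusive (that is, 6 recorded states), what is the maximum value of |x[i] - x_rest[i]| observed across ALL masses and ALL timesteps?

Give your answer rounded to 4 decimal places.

Answer: 1.2343

Derivation:
Step 0: x=[7.0000 11.0000 17.0000] v=[0.0000 0.0000 0.0000]
Step 1: x=[6.5000 11.5000 17.0000] v=[-1.0000 1.0000 0.0000]
Step 2: x=[5.7500 12.1250 17.1250] v=[-1.5000 1.2500 0.2500]
Step 3: x=[5.0938 12.4063 17.5000] v=[-1.3125 0.5625 0.7500]
Step 4: x=[4.7657 12.1329 18.1016] v=[-0.6563 -0.5469 1.2032]
Step 5: x=[4.7794 11.5098 18.7111] v=[0.0273 -1.2462 1.2189]
Max displacement = 1.2343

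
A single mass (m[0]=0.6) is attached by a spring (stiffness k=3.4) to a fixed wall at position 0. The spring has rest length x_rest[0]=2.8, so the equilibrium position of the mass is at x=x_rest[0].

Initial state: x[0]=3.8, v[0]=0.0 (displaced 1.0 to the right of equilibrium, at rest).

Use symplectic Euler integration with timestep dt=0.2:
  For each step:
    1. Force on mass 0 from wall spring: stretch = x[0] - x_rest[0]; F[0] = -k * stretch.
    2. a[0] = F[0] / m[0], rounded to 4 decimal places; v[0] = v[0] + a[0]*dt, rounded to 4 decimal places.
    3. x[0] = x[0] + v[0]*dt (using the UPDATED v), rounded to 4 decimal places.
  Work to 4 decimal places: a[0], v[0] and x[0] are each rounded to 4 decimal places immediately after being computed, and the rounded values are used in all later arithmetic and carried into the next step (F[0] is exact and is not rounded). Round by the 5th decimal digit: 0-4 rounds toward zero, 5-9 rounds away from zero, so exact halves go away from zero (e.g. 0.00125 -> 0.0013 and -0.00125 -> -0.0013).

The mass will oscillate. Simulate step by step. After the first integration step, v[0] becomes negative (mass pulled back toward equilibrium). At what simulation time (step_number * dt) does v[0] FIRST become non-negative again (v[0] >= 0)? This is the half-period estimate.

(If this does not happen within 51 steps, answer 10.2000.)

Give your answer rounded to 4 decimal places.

Step 0: x=[3.8000] v=[0.0000]
Step 1: x=[3.5733] v=[-1.1333]
Step 2: x=[3.1714] v=[-2.0097]
Step 3: x=[2.6853] v=[-2.4306]
Step 4: x=[2.2252] v=[-2.3006]
Step 5: x=[1.8954] v=[-1.6492]
Step 6: x=[1.7706] v=[-0.6240]
Step 7: x=[1.8791] v=[0.5427]
First v>=0 after going negative at step 7, time=1.4000

Answer: 1.4000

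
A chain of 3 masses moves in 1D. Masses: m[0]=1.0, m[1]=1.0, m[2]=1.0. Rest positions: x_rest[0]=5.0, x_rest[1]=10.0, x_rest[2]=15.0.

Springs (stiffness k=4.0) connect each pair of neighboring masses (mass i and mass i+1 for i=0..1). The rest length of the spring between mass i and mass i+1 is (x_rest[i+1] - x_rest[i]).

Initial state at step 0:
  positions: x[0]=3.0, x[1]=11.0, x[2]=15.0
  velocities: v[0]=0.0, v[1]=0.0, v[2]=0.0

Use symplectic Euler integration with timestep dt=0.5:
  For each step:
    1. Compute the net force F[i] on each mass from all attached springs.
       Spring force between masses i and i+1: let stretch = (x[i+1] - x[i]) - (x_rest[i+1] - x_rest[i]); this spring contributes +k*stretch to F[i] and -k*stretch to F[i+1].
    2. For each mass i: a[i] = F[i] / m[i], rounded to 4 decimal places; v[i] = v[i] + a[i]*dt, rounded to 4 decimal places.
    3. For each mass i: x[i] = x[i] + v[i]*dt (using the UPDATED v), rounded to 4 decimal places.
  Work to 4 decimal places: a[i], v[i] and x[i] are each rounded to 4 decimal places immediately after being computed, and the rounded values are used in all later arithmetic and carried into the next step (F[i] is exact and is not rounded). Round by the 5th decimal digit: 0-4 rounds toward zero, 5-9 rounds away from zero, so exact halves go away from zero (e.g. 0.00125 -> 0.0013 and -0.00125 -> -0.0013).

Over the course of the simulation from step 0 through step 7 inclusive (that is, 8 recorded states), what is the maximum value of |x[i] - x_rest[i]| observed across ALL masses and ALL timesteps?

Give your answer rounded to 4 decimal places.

Step 0: x=[3.0000 11.0000 15.0000] v=[0.0000 0.0000 0.0000]
Step 1: x=[6.0000 7.0000 16.0000] v=[6.0000 -8.0000 2.0000]
Step 2: x=[5.0000 11.0000 13.0000] v=[-2.0000 8.0000 -6.0000]
Step 3: x=[5.0000 11.0000 13.0000] v=[0.0000 0.0000 0.0000]
Step 4: x=[6.0000 7.0000 16.0000] v=[2.0000 -8.0000 6.0000]
Step 5: x=[3.0000 11.0000 15.0000] v=[-6.0000 8.0000 -2.0000]
Step 6: x=[3.0000 11.0000 15.0000] v=[0.0000 0.0000 0.0000]
Step 7: x=[6.0000 7.0000 16.0000] v=[6.0000 -8.0000 2.0000]
Max displacement = 3.0000

Answer: 3.0000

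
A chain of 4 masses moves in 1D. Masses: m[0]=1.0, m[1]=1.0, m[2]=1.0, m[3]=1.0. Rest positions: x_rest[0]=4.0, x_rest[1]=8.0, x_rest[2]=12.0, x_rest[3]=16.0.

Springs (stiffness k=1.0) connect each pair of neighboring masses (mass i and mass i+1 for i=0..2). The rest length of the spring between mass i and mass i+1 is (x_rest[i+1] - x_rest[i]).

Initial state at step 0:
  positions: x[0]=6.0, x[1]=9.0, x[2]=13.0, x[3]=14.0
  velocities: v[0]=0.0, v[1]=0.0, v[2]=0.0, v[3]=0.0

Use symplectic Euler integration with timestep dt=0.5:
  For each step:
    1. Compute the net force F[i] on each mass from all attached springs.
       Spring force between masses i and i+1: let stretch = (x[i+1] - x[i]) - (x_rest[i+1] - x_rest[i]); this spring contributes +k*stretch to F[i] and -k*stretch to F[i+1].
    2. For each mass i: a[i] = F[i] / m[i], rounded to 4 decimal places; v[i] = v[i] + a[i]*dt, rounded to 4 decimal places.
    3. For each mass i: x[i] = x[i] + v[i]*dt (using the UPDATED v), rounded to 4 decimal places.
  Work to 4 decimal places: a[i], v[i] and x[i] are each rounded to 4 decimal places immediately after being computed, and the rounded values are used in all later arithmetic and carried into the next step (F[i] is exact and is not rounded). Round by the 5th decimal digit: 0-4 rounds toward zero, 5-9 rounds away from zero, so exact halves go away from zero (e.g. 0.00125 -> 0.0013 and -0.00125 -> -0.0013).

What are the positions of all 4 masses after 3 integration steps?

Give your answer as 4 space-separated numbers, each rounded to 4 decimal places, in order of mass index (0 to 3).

Answer: 5.0000 9.0000 11.1250 16.8750

Derivation:
Step 0: x=[6.0000 9.0000 13.0000 14.0000] v=[0.0000 0.0000 0.0000 0.0000]
Step 1: x=[5.7500 9.2500 12.2500 14.7500] v=[-0.5000 0.5000 -1.5000 1.5000]
Step 2: x=[5.3750 9.3750 11.3750 15.8750] v=[-0.7500 0.2500 -1.7500 2.2500]
Step 3: x=[5.0000 9.0000 11.1250 16.8750] v=[-0.7500 -0.7500 -0.5000 2.0000]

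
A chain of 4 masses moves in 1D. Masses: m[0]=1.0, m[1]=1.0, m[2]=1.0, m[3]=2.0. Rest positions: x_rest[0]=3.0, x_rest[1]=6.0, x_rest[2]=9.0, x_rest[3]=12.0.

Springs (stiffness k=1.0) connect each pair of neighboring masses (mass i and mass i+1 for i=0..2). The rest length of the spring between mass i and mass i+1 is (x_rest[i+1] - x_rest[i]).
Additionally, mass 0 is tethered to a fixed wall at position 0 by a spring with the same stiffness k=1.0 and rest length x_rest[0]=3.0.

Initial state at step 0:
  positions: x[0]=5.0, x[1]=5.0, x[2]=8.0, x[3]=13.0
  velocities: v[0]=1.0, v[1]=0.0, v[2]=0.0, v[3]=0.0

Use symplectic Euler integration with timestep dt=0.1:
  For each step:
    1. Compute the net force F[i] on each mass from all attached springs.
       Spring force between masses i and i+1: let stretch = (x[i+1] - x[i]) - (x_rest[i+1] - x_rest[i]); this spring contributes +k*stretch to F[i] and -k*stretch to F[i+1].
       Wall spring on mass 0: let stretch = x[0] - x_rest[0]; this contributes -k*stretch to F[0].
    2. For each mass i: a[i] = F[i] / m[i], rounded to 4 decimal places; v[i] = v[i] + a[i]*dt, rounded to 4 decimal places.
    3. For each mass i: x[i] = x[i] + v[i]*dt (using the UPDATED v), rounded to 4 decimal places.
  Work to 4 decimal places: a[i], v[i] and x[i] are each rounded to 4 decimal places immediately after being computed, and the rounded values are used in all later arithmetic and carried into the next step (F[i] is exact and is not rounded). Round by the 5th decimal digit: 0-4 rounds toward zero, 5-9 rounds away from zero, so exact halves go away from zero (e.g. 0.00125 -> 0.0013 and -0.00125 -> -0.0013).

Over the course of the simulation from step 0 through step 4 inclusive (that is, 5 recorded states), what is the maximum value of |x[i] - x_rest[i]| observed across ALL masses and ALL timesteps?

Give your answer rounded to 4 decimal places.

Answer: 2.0500

Derivation:
Step 0: x=[5.0000 5.0000 8.0000 13.0000] v=[1.0000 0.0000 0.0000 0.0000]
Step 1: x=[5.0500 5.0300 8.0200 12.9900] v=[0.5000 0.3000 0.2000 -0.1000]
Step 2: x=[5.0493 5.0901 8.0598 12.9702] v=[-0.0070 0.6010 0.3980 -0.1985]
Step 3: x=[4.9985 5.1795 8.1190 12.9408] v=[-0.5079 0.8939 0.5921 -0.2940]
Step 4: x=[4.8995 5.2965 8.1970 12.9023] v=[-0.9897 1.1698 0.7803 -0.3851]
Max displacement = 2.0500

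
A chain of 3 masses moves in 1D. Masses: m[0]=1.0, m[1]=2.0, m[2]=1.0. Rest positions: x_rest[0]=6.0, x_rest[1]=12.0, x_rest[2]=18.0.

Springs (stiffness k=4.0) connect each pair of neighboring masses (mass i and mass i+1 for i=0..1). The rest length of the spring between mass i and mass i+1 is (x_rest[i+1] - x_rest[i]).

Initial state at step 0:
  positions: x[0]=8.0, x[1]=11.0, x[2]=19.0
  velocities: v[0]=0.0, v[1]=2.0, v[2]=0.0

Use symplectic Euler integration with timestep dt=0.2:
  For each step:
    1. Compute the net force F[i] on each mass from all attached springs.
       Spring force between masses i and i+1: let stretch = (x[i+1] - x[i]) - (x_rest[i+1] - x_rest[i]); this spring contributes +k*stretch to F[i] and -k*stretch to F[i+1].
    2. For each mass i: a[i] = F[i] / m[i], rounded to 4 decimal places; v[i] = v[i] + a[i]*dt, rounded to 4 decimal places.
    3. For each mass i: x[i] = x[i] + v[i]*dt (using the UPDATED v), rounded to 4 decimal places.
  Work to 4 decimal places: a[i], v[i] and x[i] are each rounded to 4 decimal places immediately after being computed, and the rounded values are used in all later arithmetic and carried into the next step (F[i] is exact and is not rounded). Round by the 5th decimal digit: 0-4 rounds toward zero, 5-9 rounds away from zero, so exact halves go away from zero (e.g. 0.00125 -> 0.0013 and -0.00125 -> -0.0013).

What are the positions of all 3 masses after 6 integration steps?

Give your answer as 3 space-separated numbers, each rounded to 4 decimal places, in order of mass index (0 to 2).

Step 0: x=[8.0000 11.0000 19.0000] v=[0.0000 2.0000 0.0000]
Step 1: x=[7.5200 11.8000 18.6800] v=[-2.4000 4.0000 -1.6000]
Step 2: x=[6.7648 12.8080 18.2192] v=[-3.7760 5.0400 -2.3040]
Step 3: x=[6.0165 13.7654 17.8526] v=[-3.7414 4.7872 -1.8330]
Step 4: x=[5.5480 14.4299 17.7920] v=[-2.3423 3.3225 -0.3028]
Step 5: x=[5.5406 14.6528 18.1535] v=[-0.0368 1.1146 1.8075]
Step 6: x=[6.0312 14.4268 18.9149] v=[2.4530 -1.1300 3.8069]

Answer: 6.0312 14.4268 18.9149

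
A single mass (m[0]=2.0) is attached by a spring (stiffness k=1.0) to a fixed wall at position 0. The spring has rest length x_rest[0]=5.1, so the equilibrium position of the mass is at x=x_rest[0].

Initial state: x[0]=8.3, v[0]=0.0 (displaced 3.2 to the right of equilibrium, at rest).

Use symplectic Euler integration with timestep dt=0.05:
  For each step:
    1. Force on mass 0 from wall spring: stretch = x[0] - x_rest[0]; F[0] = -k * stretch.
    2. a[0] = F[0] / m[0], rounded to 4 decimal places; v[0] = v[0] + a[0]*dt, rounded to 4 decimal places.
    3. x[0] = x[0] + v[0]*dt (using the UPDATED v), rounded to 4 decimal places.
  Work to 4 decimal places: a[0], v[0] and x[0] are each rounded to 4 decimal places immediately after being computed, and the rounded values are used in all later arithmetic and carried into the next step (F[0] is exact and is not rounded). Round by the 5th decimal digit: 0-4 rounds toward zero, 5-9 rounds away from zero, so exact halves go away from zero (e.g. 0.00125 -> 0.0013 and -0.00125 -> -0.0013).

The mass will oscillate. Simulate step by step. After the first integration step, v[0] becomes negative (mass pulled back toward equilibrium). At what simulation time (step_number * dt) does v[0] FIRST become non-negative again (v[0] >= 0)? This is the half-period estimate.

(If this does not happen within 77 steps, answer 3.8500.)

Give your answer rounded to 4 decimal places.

Step 0: x=[8.3000] v=[0.0000]
Step 1: x=[8.2960] v=[-0.0800]
Step 2: x=[8.2880] v=[-0.1599]
Step 3: x=[8.2760] v=[-0.2396]
Step 4: x=[8.2601] v=[-0.3190]
Step 5: x=[8.2402] v=[-0.3980]
Step 6: x=[8.2164] v=[-0.4765]
Step 7: x=[8.1887] v=[-0.5544]
Step 8: x=[8.1571] v=[-0.6316]
Step 9: x=[8.1217] v=[-0.7080]
Step 10: x=[8.0825] v=[-0.7835]
Step 11: x=[8.0396] v=[-0.8581]
Step 12: x=[7.9930] v=[-0.9316]
Step 13: x=[7.9428] v=[-1.0039]
Step 14: x=[7.8891] v=[-1.0750]
Step 15: x=[7.8319] v=[-1.1447]
Step 16: x=[7.7713] v=[-1.2130]
Step 17: x=[7.7073] v=[-1.2798]
Step 18: x=[7.6401] v=[-1.3450]
Step 19: x=[7.5697] v=[-1.4085]
Step 20: x=[7.4962] v=[-1.4702]
Step 21: x=[7.4197] v=[-1.5301]
Step 22: x=[7.3403] v=[-1.5881]
Step 23: x=[7.2581] v=[-1.6441]
Step 24: x=[7.1732] v=[-1.6981]
Step 25: x=[7.0857] v=[-1.7499]
Step 26: x=[6.9957] v=[-1.7995]
Step 27: x=[6.9034] v=[-1.8469]
Step 28: x=[6.8088] v=[-1.8920]
Step 29: x=[6.7121] v=[-1.9347]
Step 30: x=[6.6134] v=[-1.9750]
Step 31: x=[6.5128] v=[-2.0128]
Step 32: x=[6.4104] v=[-2.0481]
Step 33: x=[6.3064] v=[-2.0809]
Step 34: x=[6.2008] v=[-2.1111]
Step 35: x=[6.0939] v=[-2.1386]
Step 36: x=[5.9857] v=[-2.1635]
Step 37: x=[5.8764] v=[-2.1856]
Step 38: x=[5.7662] v=[-2.2050]
Step 39: x=[5.6551] v=[-2.2217]
Step 40: x=[5.5433] v=[-2.2356]
Step 41: x=[5.4310] v=[-2.2467]
Step 42: x=[5.3183] v=[-2.2550]
Step 43: x=[5.2053] v=[-2.2605]
Step 44: x=[5.0921] v=[-2.2631]
Step 45: x=[4.9790] v=[-2.2629]
Step 46: x=[4.8660] v=[-2.2599]
Step 47: x=[4.7533] v=[-2.2541]
Step 48: x=[4.6410] v=[-2.2454]
Step 49: x=[4.5293] v=[-2.2339]
Step 50: x=[4.4183] v=[-2.2196]
Step 51: x=[4.3082] v=[-2.2026]
Step 52: x=[4.1991] v=[-2.1828]
Step 53: x=[4.0911] v=[-2.1603]
Step 54: x=[3.9843] v=[-2.1351]
Step 55: x=[3.8789] v=[-2.1072]
Step 56: x=[3.7751] v=[-2.0767]
Step 57: x=[3.6729] v=[-2.0436]
Step 58: x=[3.5725] v=[-2.0079]
Step 59: x=[3.4740] v=[-1.9697]
Step 60: x=[3.3775] v=[-1.9291]
Step 61: x=[3.2832] v=[-1.8860]
Step 62: x=[3.1912] v=[-1.8406]
Step 63: x=[3.1016] v=[-1.7929]
Step 64: x=[3.0145] v=[-1.7429]
Step 65: x=[2.9300] v=[-1.6908]
Step 66: x=[2.8482] v=[-1.6366]
Step 67: x=[2.7692] v=[-1.5803]
Step 68: x=[2.6931] v=[-1.5220]
Step 69: x=[2.6200] v=[-1.4618]
Step 70: x=[2.5500] v=[-1.3998]
Step 71: x=[2.4832] v=[-1.3361]
Step 72: x=[2.4197] v=[-1.2707]
Step 73: x=[2.3595] v=[-1.2037]
Step 74: x=[2.3027] v=[-1.1352]
Step 75: x=[2.2494] v=[-1.0653]
Step 76: x=[2.1997] v=[-0.9940]
Step 77: x=[2.1536] v=[-0.9215]
v[0] did not become non-negative within 77 steps; using fallback time=3.8500

Answer: 3.8500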